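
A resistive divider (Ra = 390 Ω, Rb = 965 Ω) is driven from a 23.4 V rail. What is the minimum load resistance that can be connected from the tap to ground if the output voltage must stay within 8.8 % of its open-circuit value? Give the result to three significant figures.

Output resistance R_th = Ra‖Rb = (390 × 965)/1355 = 277.7 Ω.
The fractional drop is R_th/(R_th + R_L); requiring this ≤ 0.0880 gives R_L ≥ R_th(1/0.0880 − 1) = 277.7 × 10.36 = 2.88 kΩ.

R_L(min) ≈ 2.88 kΩ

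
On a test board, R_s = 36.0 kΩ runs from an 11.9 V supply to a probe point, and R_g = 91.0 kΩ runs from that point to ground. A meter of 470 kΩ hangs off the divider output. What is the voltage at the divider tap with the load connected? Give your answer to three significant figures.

V_out ≈ 8.08 V

The load sits in parallel with R_g: R_g‖R_L = (91.0 × 470) / (91.0 + 470) = 76.24 kΩ.
V_out = 11.9 × 76.24 / (36.0 + 76.24) = 11.9 × 76.24/112.2 = 8.08 V.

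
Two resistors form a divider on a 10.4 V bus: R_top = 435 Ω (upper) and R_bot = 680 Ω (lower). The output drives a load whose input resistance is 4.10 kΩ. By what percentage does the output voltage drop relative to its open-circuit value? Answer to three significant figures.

The divider's output (Thévenin) resistance is R_top‖R_bot = 265.3 Ω.
Fractional drop under load = R_th/(R_th + R_L) = 265.3 / (265.3 + 4100) = 0.06077.
So the output falls by 6.08 %.

6.08 %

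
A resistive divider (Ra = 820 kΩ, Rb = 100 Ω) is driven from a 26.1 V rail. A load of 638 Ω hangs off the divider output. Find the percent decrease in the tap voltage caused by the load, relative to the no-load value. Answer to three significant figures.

13.5 %

The divider's output (Thévenin) resistance is Ra‖Rb = 99.99 Ω.
Fractional drop under load = R_th/(R_th + R_L) = 99.99 / (99.99 + 638) = 0.1355.
So the output falls by 13.5 %.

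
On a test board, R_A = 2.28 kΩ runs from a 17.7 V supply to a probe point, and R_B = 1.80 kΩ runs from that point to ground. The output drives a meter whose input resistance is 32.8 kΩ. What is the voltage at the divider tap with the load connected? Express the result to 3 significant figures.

V_out ≈ 7.58 V

The load sits in parallel with R_B: R_B‖R_L = (1.80 × 32.8) / (1.80 + 32.8) = 1.706 kΩ.
V_out = 17.7 × 1.706 / (2.28 + 1.706) = 17.7 × 1.706/3.986 = 7.58 V.
(Unloaded it would have been 7.81 V.)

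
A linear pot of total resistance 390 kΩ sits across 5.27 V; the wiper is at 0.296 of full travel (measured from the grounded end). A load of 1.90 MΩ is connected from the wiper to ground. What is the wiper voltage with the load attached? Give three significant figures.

V ≈ 1.50 V

The wiper splits the pot into (1−α)R = 274.6 kΩ above and αR = 115.4 kΩ below.
Lower section ‖ load = 108.8 kΩ.
V_wiper = 5.27 × 108.8/(274.6 + 108.8) = 1.50 V.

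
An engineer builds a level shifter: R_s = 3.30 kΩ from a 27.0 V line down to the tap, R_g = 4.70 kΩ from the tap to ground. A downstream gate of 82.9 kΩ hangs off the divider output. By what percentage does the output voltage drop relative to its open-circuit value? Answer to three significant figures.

The divider's output (Thévenin) resistance is R_s‖R_g = 1.939 kΩ.
Fractional drop under load = R_th/(R_th + R_L) = 1.939 / (1.939 + 82.9) = 0.02285.
So the output falls by 2.29 %.

2.29 %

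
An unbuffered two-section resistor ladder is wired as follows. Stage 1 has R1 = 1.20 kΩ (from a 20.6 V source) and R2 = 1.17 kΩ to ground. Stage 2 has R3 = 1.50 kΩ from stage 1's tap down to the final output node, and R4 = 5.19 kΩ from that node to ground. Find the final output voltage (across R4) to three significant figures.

Stage 2 presents R3+R4 = 6.690 kΩ as a load on stage 1's tap.
Stage 1's lower leg becomes R2‖(R3+R4) = 0.9958 kΩ, so V_mid = 20.6 × 0.9958/2.196 = 9.342 V.
Stage 2 is itself unloaded: V_out = V_mid × R4/(R3+R4) = 9.342 × 5.19/6.690 = 7.25 V.

V_out ≈ 7.25 V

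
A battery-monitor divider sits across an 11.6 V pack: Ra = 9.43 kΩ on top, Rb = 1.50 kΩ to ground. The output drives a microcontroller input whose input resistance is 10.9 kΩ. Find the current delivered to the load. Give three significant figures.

I_L ≈ 0.131 mA

Rb‖R_L = 1.319 kΩ; V_out = 11.6 × 1.319/10.75 = 1.423 V.
I_L = V_out / R_L = 1.423 / 10.9 kΩ = 0.131 mA.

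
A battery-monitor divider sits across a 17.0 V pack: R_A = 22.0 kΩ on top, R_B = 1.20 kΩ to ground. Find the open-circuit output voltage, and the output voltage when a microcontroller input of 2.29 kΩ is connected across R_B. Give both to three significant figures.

Open-circuit: V = 17.0 × 1.20/(22.0 + 1.20) = 0.879 V.
With the load, R_B becomes R_B‖R_L = 0.7874 kΩ, so V = 17.0 × 0.7874/22.79 = 0.587 V.

Unloaded: 0.879 V; loaded: 0.587 V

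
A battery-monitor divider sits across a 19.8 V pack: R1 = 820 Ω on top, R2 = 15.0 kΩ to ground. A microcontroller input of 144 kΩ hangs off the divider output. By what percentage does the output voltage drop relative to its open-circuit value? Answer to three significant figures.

0.537 %

The divider's output (Thévenin) resistance is R1‖R2 = 777.5 Ω.
Fractional drop under load = R_th/(R_th + R_L) = 777.5 / (777.5 + 144000) = 0.005370.
So the output falls by 0.537 %.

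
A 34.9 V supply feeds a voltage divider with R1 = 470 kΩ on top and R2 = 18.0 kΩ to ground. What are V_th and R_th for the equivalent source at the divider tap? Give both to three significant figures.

V_th is the open-circuit tap voltage: 34.9 × 18.0/(470 + 18.0) = 1.29 V.
With the supply zeroed, R1 and R2 appear in parallel from the tap: R_th = R1‖R2 = (470 × 18.0)/488.0 = 17.3 kΩ.

V_th = 1.29 V, R_th = 17.3 kΩ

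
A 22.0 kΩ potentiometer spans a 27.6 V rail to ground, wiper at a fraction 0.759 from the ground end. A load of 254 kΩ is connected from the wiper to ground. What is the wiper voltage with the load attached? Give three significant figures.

V ≈ 20.6 V

The wiper splits the pot into (1−α)R = 5.302 kΩ above and αR = 16.70 kΩ below.
Lower section ‖ load = 15.67 kΩ.
V_wiper = 27.6 × 15.67/(5.302 + 15.67) = 20.6 V.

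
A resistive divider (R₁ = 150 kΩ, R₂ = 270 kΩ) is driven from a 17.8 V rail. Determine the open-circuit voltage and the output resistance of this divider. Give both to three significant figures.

V_th is the open-circuit tap voltage: 17.8 × 270/(150 + 270) = 11.4 V.
With the supply zeroed, R₁ and R₂ appear in parallel from the tap: R_th = R₁‖R₂ = (150 × 270)/420.0 = 96.4 kΩ.

V_th = 11.4 V, R_th = 96.4 kΩ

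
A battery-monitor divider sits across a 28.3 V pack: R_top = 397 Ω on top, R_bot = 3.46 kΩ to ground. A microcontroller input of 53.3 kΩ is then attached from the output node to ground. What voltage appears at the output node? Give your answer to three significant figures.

V_out ≈ 25.2 V

The load sits in parallel with R_bot: R_bot‖R_L = (3460 × 53300) / (3460 + 53300) = 3249 Ω.
V_out = 28.3 × 3249 / (397 + 3249) = 28.3 × 3249/3646 = 25.2 V.
(Unloaded it would have been 25.4 V.)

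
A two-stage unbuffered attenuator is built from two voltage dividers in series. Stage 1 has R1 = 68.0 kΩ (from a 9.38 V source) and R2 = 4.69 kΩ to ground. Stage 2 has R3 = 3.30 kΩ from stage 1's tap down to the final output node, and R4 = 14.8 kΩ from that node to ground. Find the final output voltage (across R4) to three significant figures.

Stage 2 presents R3+R4 = 18.10 kΩ as a load on stage 1's tap.
Stage 1's lower leg becomes R2‖(R3+R4) = 3.725 kΩ, so V_mid = 9.38 × 3.725/71.72 = 0.4871 V.
Stage 2 is itself unloaded: V_out = V_mid × R4/(R3+R4) = 0.4871 × 14.8/18.10 = 0.398 V.

V_out ≈ 0.398 V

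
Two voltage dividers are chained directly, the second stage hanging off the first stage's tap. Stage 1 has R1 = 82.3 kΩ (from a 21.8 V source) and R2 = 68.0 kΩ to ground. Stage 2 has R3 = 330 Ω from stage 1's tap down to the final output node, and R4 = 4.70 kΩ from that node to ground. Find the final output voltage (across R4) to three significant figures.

V_out ≈ 1.10 V

Stage 2 presents R3+R4 = 5030 Ω as a load on stage 1's tap.
Stage 1's lower leg becomes R2‖(R3+R4) = 4684 Ω, so V_mid = 21.8 × 4684/86980 = 1.174 V.
Stage 2 is itself unloaded: V_out = V_mid × R4/(R3+R4) = 1.174 × 4700/5030 = 1.10 V.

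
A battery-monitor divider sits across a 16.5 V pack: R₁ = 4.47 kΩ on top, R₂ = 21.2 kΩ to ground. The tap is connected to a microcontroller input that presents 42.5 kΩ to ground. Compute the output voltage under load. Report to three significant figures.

V_out ≈ 12.5 V

The load sits in parallel with R₂: R₂‖R_L = (21.2 × 42.5) / (21.2 + 42.5) = 14.14 kΩ.
V_out = 16.5 × 14.14 / (4.47 + 14.14) = 16.5 × 14.14/18.61 = 12.5 V.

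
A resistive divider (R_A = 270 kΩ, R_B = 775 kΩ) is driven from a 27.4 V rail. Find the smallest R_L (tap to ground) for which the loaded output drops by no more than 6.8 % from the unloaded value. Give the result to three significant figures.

Output resistance R_th = R_A‖R_B = (270 × 775)/1045 = 200.2 kΩ.
The fractional drop is R_th/(R_th + R_L); requiring this ≤ 0.0680 gives R_L ≥ R_th(1/0.0680 − 1) = 200.2 × 13.71 = 2.74 MΩ.

R_L(min) ≈ 2.74 MΩ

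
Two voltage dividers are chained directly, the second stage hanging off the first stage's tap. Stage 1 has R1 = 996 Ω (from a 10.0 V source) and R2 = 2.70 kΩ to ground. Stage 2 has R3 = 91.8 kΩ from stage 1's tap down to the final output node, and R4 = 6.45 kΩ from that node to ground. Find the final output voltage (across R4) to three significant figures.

Stage 2 presents R3+R4 = 98250 Ω as a load on stage 1's tap.
Stage 1's lower leg becomes R2‖(R3+R4) = 2628 Ω, so V_mid = 10.0 × 2628/3624 = 7.251 V.
Stage 2 is itself unloaded: V_out = V_mid × R4/(R3+R4) = 7.251 × 6450/98250 = 0.476 V.

V_out ≈ 0.476 V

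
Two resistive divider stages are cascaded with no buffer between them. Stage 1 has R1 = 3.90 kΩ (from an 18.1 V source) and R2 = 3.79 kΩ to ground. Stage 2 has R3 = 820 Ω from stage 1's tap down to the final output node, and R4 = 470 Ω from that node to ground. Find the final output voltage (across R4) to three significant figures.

Stage 2 presents R3+R4 = 1290 Ω as a load on stage 1's tap.
Stage 1's lower leg becomes R2‖(R3+R4) = 962.4 Ω, so V_mid = 18.1 × 962.4/4862 = 3.583 V.
Stage 2 is itself unloaded: V_out = V_mid × R4/(R3+R4) = 3.583 × 470/1290 = 1.31 V.

V_out ≈ 1.31 V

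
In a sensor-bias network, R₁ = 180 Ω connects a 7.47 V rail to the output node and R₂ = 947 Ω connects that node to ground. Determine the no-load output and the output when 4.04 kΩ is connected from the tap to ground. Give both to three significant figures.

Unloaded: 6.28 V; loaded: 6.05 V

Open-circuit: V = 7.47 × 947/(180 + 947) = 6.28 V.
With the load, R₂ becomes R₂‖R_L = 767.2 Ω, so V = 7.47 × 767.2/947.2 = 6.05 V.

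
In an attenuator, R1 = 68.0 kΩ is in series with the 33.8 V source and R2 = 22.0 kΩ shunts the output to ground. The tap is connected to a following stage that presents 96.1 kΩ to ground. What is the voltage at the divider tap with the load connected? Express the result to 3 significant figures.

The load sits in parallel with R2: R2‖R_L = (22.0 × 96.1) / (22.0 + 96.1) = 17.90 kΩ.
V_out = 33.8 × 17.90 / (68.0 + 17.90) = 33.8 × 17.90/85.90 = 7.04 V.

V_out ≈ 7.04 V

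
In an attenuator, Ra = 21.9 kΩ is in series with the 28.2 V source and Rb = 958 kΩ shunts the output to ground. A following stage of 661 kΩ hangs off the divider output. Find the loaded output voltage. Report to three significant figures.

V_out ≈ 26.7 V

The load sits in parallel with Rb: Rb‖R_L = (958 × 661) / (958 + 661) = 391.1 kΩ.
V_out = 28.2 × 391.1 / (21.9 + 391.1) = 28.2 × 391.1/413.0 = 26.7 V.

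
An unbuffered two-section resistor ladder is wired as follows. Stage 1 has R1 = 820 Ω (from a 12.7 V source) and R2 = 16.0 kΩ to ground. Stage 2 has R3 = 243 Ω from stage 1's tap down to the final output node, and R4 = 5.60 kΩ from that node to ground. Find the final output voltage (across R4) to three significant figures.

Stage 2 presents R3+R4 = 5843 Ω as a load on stage 1's tap.
Stage 1's lower leg becomes R2‖(R3+R4) = 4280 Ω, so V_mid = 12.7 × 4280/5100 = 10.66 V.
Stage 2 is itself unloaded: V_out = V_mid × R4/(R3+R4) = 10.66 × 5600/5843 = 10.2 V.

V_out ≈ 10.2 V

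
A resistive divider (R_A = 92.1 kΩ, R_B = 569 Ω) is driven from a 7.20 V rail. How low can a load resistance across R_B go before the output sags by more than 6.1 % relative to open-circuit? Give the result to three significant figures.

R_L(min) ≈ 8.71 kΩ

Output resistance R_th = R_A‖R_B = (92100 × 569)/92670 = 565.5 Ω.
The fractional drop is R_th/(R_th + R_L); requiring this ≤ 0.0610 gives R_L ≥ R_th(1/0.0610 − 1) = 565.5 × 15.39 = 8.71 kΩ.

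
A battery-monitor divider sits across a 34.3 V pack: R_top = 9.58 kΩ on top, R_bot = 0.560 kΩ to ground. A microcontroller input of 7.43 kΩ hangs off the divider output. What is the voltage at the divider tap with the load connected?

V_out ≈ 1.77 V

The load sits in parallel with R_bot: R_bot‖R_L = (560 × 7430) / (560 + 7430) = 520.8 Ω.
V_out = 34.3 × 520.8 / (9580 + 520.8) = 34.3 × 520.8/10100 = 1.77 V.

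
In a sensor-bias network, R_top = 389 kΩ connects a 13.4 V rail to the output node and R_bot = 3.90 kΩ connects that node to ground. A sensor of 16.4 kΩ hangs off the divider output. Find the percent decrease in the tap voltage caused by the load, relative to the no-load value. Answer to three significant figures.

19.1 %

The divider's output (Thévenin) resistance is R_top‖R_bot = 3.861 kΩ.
Fractional drop under load = R_th/(R_th + R_L) = 3.861 / (3.861 + 16.4) = 0.1906.
So the output falls by 19.1 %.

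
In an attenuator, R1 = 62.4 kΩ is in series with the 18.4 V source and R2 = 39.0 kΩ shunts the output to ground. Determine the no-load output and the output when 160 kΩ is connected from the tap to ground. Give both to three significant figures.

Unloaded: 7.08 V; loaded: 6.15 V

Open-circuit: V = 18.4 × 39.0/(62.4 + 39.0) = 7.08 V.
With the load, R2 becomes R2‖R_L = 31.36 kΩ, so V = 18.4 × 31.36/93.76 = 6.15 V.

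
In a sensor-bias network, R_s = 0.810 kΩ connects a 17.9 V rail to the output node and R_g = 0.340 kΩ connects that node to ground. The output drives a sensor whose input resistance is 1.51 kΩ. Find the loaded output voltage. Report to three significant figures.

The load sits in parallel with R_g: R_g‖R_L = (340 × 1510) / (340 + 1510) = 277.5 Ω.
V_out = 17.9 × 277.5 / (810 + 277.5) = 17.9 × 277.5/1088 = 4.57 V.

V_out ≈ 4.57 V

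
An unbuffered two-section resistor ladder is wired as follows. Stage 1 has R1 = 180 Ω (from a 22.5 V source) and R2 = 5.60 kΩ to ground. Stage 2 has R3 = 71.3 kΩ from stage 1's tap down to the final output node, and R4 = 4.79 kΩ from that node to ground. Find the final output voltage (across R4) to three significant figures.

V_out ≈ 1.37 V

Stage 2 presents R3+R4 = 76090 Ω as a load on stage 1's tap.
Stage 1's lower leg becomes R2‖(R3+R4) = 5216 Ω, so V_mid = 22.5 × 5216/5396 = 21.75 V.
Stage 2 is itself unloaded: V_out = V_mid × R4/(R3+R4) = 21.75 × 4790/76090 = 1.37 V.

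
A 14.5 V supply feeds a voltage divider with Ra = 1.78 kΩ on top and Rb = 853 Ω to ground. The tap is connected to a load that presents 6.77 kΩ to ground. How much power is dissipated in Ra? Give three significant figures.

P ≈ 58.1 mW

Total resistance from the source is Ra + (Rb‖R_L) = 2538 Ω, so I = 14.5/2538 Ω = 5.714 mA.
P = I²·Ra = (5.714 mA)² × 1.78 kΩ = 58.1 mW.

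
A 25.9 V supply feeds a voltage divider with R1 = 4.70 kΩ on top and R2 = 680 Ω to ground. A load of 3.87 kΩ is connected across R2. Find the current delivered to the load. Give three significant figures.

R2‖R_L = 578.4 Ω; V_out = 25.9 × 578.4/5278 = 2.838 V.
I_L = V_out / R_L = 2.838 / 3.87 kΩ = 0.733 mA.

I_L ≈ 0.733 mA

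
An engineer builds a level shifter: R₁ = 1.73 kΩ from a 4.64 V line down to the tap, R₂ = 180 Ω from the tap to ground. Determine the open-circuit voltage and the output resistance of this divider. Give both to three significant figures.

V_th is the open-circuit tap voltage: 4.64 × 180/(1730 + 180) = 0.437 V.
With the supply zeroed, R₁ and R₂ appear in parallel from the tap: R_th = R₁‖R₂ = (1730 × 180)/1910 = 163 Ω.

V_th = 0.437 V, R_th = 163 Ω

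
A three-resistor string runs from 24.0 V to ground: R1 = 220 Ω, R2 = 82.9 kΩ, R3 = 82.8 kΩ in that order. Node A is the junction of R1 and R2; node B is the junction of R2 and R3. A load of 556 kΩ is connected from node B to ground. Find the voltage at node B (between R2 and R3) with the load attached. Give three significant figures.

V ≈ 11.1 V

At node B, R3 is in parallel with the load: R3‖R_L = 72070 Ω.
Below node A the resistance is R2 + (R3‖R_L) = 155000 Ω, so V_A = 24.0 × 155000/155200 = 23.97 V.
Then V_B = V_A × (R3‖R_L)/(R2 + R3‖R_L) = 23.97 × 72070/155000 = 11.1 V.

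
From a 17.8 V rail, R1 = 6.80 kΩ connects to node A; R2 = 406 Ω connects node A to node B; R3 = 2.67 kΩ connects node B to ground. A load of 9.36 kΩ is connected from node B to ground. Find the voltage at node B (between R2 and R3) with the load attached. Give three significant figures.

At node B, R3 is in parallel with the load: R3‖R_L = 2077 Ω.
Below node A the resistance is R2 + (R3‖R_L) = 2483 Ω, so V_A = 17.8 × 2483/9283 = 4.762 V.
Then V_B = V_A × (R3‖R_L)/(R2 + R3‖R_L) = 4.762 × 2077/2483 = 3.98 V.

V ≈ 3.98 V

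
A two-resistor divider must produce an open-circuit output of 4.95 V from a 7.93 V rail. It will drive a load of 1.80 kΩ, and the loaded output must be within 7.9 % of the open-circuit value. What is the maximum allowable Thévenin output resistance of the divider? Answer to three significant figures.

R_th ≤ 154 Ω

Loading drop = R_th/(R_th + R_L) ≤ 0.0790, so R_th ≤ R_L · ε/(1−ε) = 1.80 kΩ × 0.0790/0.9210 = 154 Ω.
(Any R1, R2 with R2/(R1+R2) = 0.624 and R1‖R2 ≤ 154 Ω will meet the spec.)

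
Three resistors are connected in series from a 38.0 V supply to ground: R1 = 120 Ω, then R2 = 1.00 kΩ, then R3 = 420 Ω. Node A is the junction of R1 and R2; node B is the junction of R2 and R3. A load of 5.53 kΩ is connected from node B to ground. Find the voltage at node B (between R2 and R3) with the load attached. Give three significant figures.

V ≈ 9.82 V

At node B, R3 is in parallel with the load: R3‖R_L = 390.4 Ω.
Below node A the resistance is R2 + (R3‖R_L) = 1390 Ω, so V_A = 38.0 × 1390/1510 = 34.98 V.
Then V_B = V_A × (R3‖R_L)/(R2 + R3‖R_L) = 34.98 × 390.4/1390 = 9.82 V.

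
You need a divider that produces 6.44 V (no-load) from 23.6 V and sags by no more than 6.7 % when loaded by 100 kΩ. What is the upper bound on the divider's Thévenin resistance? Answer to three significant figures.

R_th ≤ 7.18 kΩ

Loading drop = R_th/(R_th + R_L) ≤ 0.0670, so R_th ≤ R_L · ε/(1−ε) = 100 kΩ × 0.0670/0.9330 = 7.18 kΩ.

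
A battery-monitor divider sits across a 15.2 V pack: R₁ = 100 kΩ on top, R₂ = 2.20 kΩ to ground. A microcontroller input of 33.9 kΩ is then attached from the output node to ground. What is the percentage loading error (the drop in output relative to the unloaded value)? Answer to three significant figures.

5.97 %

The divider's output (Thévenin) resistance is R₁‖R₂ = 2.153 kΩ.
Fractional drop under load = R_th/(R_th + R_L) = 2.153 / (2.153 + 33.9) = 0.05971.
So the output falls by 5.97 %.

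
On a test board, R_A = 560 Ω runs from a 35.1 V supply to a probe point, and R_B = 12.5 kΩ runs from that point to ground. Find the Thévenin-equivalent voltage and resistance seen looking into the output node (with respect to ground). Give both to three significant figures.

V_th = 33.6 V, R_th = 536 Ω

V_th is the open-circuit tap voltage: 35.1 × 12500/(560 + 12500) = 33.6 V.
With the supply zeroed, R_A and R_B appear in parallel from the tap: R_th = R_A‖R_B = (560 × 12500)/13060 = 536 Ω.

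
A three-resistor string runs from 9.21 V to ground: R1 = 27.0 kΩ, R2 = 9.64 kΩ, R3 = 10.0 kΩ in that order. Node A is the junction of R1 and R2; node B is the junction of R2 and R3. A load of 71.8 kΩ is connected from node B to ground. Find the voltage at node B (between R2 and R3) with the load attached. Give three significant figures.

At node B, R3 is in parallel with the load: R3‖R_L = 8.778 kΩ.
Below node A the resistance is R2 + (R3‖R_L) = 18.42 kΩ, so V_A = 9.21 × 18.42/45.42 = 3.735 V.
Then V_B = V_A × (R3‖R_L)/(R2 + R3‖R_L) = 3.735 × 8.778/18.42 = 1.78 V.

V ≈ 1.78 V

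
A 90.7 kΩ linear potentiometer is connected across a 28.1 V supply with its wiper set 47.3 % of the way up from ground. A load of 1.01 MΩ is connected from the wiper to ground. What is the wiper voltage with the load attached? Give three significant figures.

V ≈ 13.0 V

The wiper splits the pot into (1−α)R = 47.80 kΩ above and αR = 42.90 kΩ below.
Lower section ‖ load = 41.15 kΩ.
V_wiper = 28.1 × 41.15/(47.80 + 41.15) = 13.0 V.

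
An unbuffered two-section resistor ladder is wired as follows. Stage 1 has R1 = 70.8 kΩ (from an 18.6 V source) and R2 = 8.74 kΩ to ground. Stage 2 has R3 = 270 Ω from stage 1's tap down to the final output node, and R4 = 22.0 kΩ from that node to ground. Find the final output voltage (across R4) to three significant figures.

Stage 2 presents R3+R4 = 22270 Ω as a load on stage 1's tap.
Stage 1's lower leg becomes R2‖(R3+R4) = 6277 Ω, so V_mid = 18.6 × 6277/77080 = 1.515 V.
Stage 2 is itself unloaded: V_out = V_mid × R4/(R3+R4) = 1.515 × 22000/22270 = 1.50 V.

V_out ≈ 1.50 V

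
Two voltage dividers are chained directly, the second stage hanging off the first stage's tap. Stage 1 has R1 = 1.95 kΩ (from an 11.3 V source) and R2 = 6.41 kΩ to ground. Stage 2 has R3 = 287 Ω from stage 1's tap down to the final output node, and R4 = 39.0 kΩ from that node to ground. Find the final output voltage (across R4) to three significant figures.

Stage 2 presents R3+R4 = 39290 Ω as a load on stage 1's tap.
Stage 1's lower leg becomes R2‖(R3+R4) = 5511 Ω, so V_mid = 11.3 × 5511/7461 = 8.347 V.
Stage 2 is itself unloaded: V_out = V_mid × R4/(R3+R4) = 8.347 × 39000/39290 = 8.29 V.

V_out ≈ 8.29 V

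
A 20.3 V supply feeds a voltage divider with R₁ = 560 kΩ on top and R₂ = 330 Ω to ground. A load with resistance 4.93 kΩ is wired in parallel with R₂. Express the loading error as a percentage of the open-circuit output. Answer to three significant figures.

The divider's output (Thévenin) resistance is R₁‖R₂ = 329.8 Ω.
Fractional drop under load = R_th/(R_th + R_L) = 329.8 / (329.8 + 4930) = 0.06270.
So the output falls by 6.27 %.

6.27 %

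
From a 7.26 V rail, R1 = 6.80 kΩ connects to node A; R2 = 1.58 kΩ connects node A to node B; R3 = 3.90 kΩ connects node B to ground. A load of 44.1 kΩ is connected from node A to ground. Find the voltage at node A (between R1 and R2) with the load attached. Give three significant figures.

Below node A the series string R2+R3 = 5.480 kΩ sits in parallel with the 44.1 kΩ load: 4.874 kΩ.
V_A = 7.26 × 4.874/(6.80 + 4.874) = 3.03 V.

V ≈ 3.03 V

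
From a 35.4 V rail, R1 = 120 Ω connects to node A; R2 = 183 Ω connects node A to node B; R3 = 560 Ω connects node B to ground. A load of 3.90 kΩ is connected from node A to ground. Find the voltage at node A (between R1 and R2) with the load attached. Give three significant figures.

V ≈ 29.7 V

Below node A the series string R2+R3 = 743.0 Ω sits in parallel with the 3900 Ω load: 624.1 Ω.
V_A = 35.4 × 624.1/(120 + 624.1) = 29.7 V.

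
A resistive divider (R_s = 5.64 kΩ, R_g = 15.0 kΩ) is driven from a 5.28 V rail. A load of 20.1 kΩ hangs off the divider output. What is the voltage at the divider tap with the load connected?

V_out ≈ 3.19 V

The load sits in parallel with R_g: R_g‖R_L = (15.0 × 20.1) / (15.0 + 20.1) = 8.590 kΩ.
V_out = 5.28 × 8.590 / (5.64 + 8.590) = 5.28 × 8.590/14.23 = 3.19 V.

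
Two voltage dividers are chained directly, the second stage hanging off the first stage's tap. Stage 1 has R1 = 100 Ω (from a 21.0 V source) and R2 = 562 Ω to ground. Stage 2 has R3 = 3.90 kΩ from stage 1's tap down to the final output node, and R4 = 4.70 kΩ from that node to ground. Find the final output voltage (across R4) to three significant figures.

V_out ≈ 9.65 V

Stage 2 presents R3+R4 = 8600 Ω as a load on stage 1's tap.
Stage 1's lower leg becomes R2‖(R3+R4) = 527.5 Ω, so V_mid = 21.0 × 527.5/627.5 = 17.65 V.
Stage 2 is itself unloaded: V_out = V_mid × R4/(R3+R4) = 17.65 × 4700/8600 = 9.65 V.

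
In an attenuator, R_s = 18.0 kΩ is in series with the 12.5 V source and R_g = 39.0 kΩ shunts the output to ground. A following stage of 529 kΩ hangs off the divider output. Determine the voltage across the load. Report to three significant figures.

V_out ≈ 8.36 V

The load sits in parallel with R_g: R_g‖R_L = (39.0 × 529) / (39.0 + 529) = 36.32 kΩ.
V_out = 12.5 × 36.32 / (18.0 + 36.32) = 12.5 × 36.32/54.32 = 8.36 V.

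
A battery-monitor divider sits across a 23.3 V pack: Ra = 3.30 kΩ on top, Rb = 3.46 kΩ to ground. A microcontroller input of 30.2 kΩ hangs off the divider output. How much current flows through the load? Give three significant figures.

Rb‖R_L = 3.104 kΩ; V_out = 23.3 × 3.104/6.404 = 11.29 V.
I_L = V_out / R_L = 11.29 / 30.2 kΩ = 0.374 mA.

I_L ≈ 0.374 mA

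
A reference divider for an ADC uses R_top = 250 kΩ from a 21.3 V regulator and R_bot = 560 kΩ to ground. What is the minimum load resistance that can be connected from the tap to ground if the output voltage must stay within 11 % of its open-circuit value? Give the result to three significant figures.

Output resistance R_th = R_top‖R_bot = (250 × 560)/810.0 = 172.8 kΩ.
The fractional drop is R_th/(R_th + R_L); requiring this ≤ 0.110 gives R_L ≥ R_th(1/0.110 − 1) = 172.8 × 8.091 = 1.40 MΩ.

R_L(min) ≈ 1.40 MΩ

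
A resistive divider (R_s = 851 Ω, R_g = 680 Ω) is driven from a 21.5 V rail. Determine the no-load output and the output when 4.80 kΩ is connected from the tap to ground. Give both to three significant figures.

Unloaded: 9.55 V; loaded: 8.85 V

Open-circuit: V = 21.5 × 680/(851 + 680) = 9.55 V.
With the load, R_g becomes R_g‖R_L = 595.6 Ω, so V = 21.5 × 595.6/1447 = 8.85 V.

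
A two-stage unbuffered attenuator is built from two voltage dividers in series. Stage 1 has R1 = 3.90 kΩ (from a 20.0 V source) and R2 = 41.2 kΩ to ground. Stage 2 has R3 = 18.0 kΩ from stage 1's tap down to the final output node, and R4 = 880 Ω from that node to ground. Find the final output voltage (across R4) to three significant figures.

V_out ≈ 0.716 V

Stage 2 presents R3+R4 = 18880 Ω as a load on stage 1's tap.
Stage 1's lower leg becomes R2‖(R3+R4) = 12950 Ω, so V_mid = 20.0 × 12950/16850 = 15.37 V.
Stage 2 is itself unloaded: V_out = V_mid × R4/(R3+R4) = 15.37 × 880/18880 = 0.716 V.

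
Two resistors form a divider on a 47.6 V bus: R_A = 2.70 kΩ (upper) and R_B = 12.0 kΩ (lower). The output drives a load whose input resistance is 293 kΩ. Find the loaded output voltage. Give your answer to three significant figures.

V_out ≈ 38.6 V

The load sits in parallel with R_B: R_B‖R_L = (12.0 × 293) / (12.0 + 293) = 11.53 kΩ.
V_out = 47.6 × 11.53 / (2.70 + 11.53) = 47.6 × 11.53/14.23 = 38.6 V.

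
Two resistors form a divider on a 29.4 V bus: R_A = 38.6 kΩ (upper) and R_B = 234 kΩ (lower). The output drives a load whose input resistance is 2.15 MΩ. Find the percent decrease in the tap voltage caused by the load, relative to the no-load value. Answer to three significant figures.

The divider's output (Thévenin) resistance is R_A‖R_B = 33.13 kΩ.
Fractional drop under load = R_th/(R_th + R_L) = 33.13 / (33.13 + 2150) = 0.01518.
So the output falls by 1.52 %.

1.52 %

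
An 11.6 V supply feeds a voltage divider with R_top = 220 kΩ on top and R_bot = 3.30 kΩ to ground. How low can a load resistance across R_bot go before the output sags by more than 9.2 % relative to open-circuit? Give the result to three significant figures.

R_L(min) ≈ 32.1 kΩ

Output resistance R_th = R_top‖R_bot = (220 × 3.30)/223.3 = 3.251 kΩ.
The fractional drop is R_th/(R_th + R_L); requiring this ≤ 0.0920 gives R_L ≥ R_th(1/0.0920 − 1) = 3.251 × 9.870 = 32.1 kΩ.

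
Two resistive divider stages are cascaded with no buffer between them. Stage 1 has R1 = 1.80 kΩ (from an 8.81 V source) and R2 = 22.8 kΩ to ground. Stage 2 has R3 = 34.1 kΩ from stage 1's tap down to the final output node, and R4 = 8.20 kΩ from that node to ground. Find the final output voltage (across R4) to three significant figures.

V_out ≈ 1.52 V

Stage 2 presents R3+R4 = 42.30 kΩ as a load on stage 1's tap.
Stage 1's lower leg becomes R2‖(R3+R4) = 14.81 kΩ, so V_mid = 8.81 × 14.81/16.61 = 7.856 V.
Stage 2 is itself unloaded: V_out = V_mid × R4/(R3+R4) = 7.856 × 8.20/42.30 = 1.52 V.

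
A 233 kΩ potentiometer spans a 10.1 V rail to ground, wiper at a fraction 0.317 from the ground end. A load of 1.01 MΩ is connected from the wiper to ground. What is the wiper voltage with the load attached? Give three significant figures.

V ≈ 3.05 V

The wiper splits the pot into (1−α)R = 159.1 kΩ above and αR = 73.86 kΩ below.
Lower section ‖ load = 68.83 kΩ.
V_wiper = 10.1 × 68.83/(159.1 + 68.83) = 3.05 V.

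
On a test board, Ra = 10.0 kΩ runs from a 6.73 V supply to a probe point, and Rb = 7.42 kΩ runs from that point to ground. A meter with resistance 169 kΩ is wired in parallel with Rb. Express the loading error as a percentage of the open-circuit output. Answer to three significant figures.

2.46 %

The divider's output (Thévenin) resistance is Ra‖Rb = 4.259 kΩ.
Fractional drop under load = R_th/(R_th + R_L) = 4.259 / (4.259 + 169) = 0.02458.
So the output falls by 2.46 %.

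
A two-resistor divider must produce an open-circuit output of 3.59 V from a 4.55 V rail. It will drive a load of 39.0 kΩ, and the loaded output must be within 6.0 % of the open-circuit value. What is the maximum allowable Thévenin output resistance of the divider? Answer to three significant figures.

Loading drop = R_th/(R_th + R_L) ≤ 0.0600, so R_th ≤ R_L · ε/(1−ε) = 39.0 kΩ × 0.0600/0.9400 = 2.49 kΩ.
(Any R1, R2 with R2/(R1+R2) = 0.789 and R1‖R2 ≤ 2.49 kΩ will meet the spec.)

R_th ≤ 2.49 kΩ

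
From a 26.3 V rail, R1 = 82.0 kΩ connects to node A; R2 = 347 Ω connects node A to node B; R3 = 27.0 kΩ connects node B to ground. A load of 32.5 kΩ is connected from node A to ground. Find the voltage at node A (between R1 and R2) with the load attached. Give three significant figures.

V ≈ 4.03 V

Below node A the series string R2+R3 = 27350 Ω sits in parallel with the 32500 Ω load: 14850 Ω.
V_A = 26.3 × 14850/(82000 + 14850) = 4.03 V.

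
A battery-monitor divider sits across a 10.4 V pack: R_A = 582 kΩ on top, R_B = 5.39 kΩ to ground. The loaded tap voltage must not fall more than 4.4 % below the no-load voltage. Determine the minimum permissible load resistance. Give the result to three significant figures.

R_L(min) ≈ 116 kΩ

Output resistance R_th = R_A‖R_B = (582 × 5.39)/587.4 = 5.341 kΩ.
The fractional drop is R_th/(R_th + R_L); requiring this ≤ 0.0440 gives R_L ≥ R_th(1/0.0440 − 1) = 5.341 × 21.73 = 116 kΩ.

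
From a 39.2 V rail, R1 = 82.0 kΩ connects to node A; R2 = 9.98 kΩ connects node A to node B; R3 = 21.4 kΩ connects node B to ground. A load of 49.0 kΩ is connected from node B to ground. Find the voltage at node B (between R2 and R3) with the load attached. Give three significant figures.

At node B, R3 is in parallel with the load: R3‖R_L = 14.89 kΩ.
Below node A the resistance is R2 + (R3‖R_L) = 24.87 kΩ, so V_A = 39.2 × 24.87/106.9 = 9.124 V.
Then V_B = V_A × (R3‖R_L)/(R2 + R3‖R_L) = 9.124 × 14.89/24.87 = 5.46 V.

V ≈ 5.46 V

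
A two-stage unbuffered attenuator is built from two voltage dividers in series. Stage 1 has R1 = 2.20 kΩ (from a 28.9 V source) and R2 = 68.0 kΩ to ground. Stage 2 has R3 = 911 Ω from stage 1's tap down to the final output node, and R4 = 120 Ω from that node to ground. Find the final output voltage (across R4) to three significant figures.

V_out ≈ 1.06 V

Stage 2 presents R3+R4 = 1031 Ω as a load on stage 1's tap.
Stage 1's lower leg becomes R2‖(R3+R4) = 1016 Ω, so V_mid = 28.9 × 1016/3216 = 9.128 V.
Stage 2 is itself unloaded: V_out = V_mid × R4/(R3+R4) = 9.128 × 120/1031 = 1.06 V.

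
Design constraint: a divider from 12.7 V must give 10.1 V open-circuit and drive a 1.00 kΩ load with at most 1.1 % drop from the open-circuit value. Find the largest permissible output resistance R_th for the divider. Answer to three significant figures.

R_th ≤ 11.1 Ω

Loading drop = R_th/(R_th + R_L) ≤ 0.0110, so R_th ≤ R_L · ε/(1−ε) = 1.00 kΩ × 0.0110/0.9890 = 11.1 Ω.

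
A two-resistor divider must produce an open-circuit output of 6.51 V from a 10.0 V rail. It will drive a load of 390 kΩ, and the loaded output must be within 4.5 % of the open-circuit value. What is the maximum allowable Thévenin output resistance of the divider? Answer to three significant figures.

R_th ≤ 18.4 kΩ

Loading drop = R_th/(R_th + R_L) ≤ 0.0450, so R_th ≤ R_L · ε/(1−ε) = 390 kΩ × 0.0450/0.9550 = 18.4 kΩ.
(Any R1, R2 with R2/(R1+R2) = 0.651 and R1‖R2 ≤ 18.4 kΩ will meet the spec.)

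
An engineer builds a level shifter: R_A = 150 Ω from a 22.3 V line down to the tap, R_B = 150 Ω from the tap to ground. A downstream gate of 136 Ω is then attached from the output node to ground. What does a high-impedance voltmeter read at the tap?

The load sits in parallel with R_B: R_B‖R_L = (150 × 136) / (150 + 136) = 71.33 Ω.
V_out = 22.3 × 71.33 / (150 + 71.33) = 22.3 × 71.33/221.3 = 7.19 V.

V_out ≈ 7.19 V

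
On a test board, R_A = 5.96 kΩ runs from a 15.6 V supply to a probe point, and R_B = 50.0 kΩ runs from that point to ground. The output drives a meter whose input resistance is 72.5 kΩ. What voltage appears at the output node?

The load sits in parallel with R_B: R_B‖R_L = (50.0 × 72.5) / (50.0 + 72.5) = 29.59 kΩ.
V_out = 15.6 × 29.59 / (5.96 + 29.59) = 15.6 × 29.59/35.55 = 13.0 V.

V_out ≈ 13.0 V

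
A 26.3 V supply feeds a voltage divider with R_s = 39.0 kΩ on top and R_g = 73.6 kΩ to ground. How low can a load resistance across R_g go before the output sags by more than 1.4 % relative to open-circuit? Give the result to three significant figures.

R_L(min) ≈ 1.80 MΩ

Output resistance R_th = R_s‖R_g = (39.0 × 73.6)/112.6 = 25.49 kΩ.
The fractional drop is R_th/(R_th + R_L); requiring this ≤ 0.0140 gives R_L ≥ R_th(1/0.0140 − 1) = 25.49 × 70.43 = 1.80 MΩ.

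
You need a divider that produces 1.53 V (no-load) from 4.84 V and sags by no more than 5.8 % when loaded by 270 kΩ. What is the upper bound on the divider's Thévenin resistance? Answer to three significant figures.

Loading drop = R_th/(R_th + R_L) ≤ 0.0580, so R_th ≤ R_L · ε/(1−ε) = 270 kΩ × 0.0580/0.9420 = 16.6 kΩ.
(Any R1, R2 with R2/(R1+R2) = 0.316 and R1‖R2 ≤ 16.6 kΩ will meet the spec.)

R_th ≤ 16.6 kΩ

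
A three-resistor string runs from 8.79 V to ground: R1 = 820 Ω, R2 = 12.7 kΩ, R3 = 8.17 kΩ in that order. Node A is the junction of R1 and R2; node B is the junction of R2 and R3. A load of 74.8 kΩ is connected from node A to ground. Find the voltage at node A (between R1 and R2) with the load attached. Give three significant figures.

V ≈ 8.37 V

Below node A the series string R2+R3 = 20870 Ω sits in parallel with the 74800 Ω load: 16320 Ω.
V_A = 8.79 × 16320/(820 + 16320) = 8.37 V.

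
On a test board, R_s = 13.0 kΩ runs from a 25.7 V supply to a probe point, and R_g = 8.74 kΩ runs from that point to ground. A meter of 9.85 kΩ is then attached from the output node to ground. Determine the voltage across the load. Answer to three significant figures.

The load sits in parallel with R_g: R_g‖R_L = (8.74 × 9.85) / (8.74 + 9.85) = 4.631 kΩ.
V_out = 25.7 × 4.631 / (13.0 + 4.631) = 25.7 × 4.631/17.63 = 6.75 V.

V_out ≈ 6.75 V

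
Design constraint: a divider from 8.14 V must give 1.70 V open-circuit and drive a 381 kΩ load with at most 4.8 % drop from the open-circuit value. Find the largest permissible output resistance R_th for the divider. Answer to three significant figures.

Loading drop = R_th/(R_th + R_L) ≤ 0.0480, so R_th ≤ R_L · ε/(1−ε) = 381 kΩ × 0.0480/0.9520 = 19.2 kΩ.

R_th ≤ 19.2 kΩ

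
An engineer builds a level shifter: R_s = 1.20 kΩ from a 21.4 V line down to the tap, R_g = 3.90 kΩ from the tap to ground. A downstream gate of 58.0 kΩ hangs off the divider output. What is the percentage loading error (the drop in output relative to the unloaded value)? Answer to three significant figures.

The divider's output (Thévenin) resistance is R_s‖R_g = 0.9176 kΩ.
Fractional drop under load = R_th/(R_th + R_L) = 0.9176 / (0.9176 + 58.0) = 0.01558.
So the output falls by 1.56 %.

1.56 %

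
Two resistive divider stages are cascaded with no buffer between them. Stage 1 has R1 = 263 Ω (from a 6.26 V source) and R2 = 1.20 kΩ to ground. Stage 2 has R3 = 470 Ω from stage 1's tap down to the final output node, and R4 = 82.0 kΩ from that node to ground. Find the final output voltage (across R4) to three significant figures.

V_out ≈ 5.09 V

Stage 2 presents R3+R4 = 82470 Ω as a load on stage 1's tap.
Stage 1's lower leg becomes R2‖(R3+R4) = 1183 Ω, so V_mid = 6.26 × 1183/1446 = 5.121 V.
Stage 2 is itself unloaded: V_out = V_mid × R4/(R3+R4) = 5.121 × 82000/82470 = 5.09 V.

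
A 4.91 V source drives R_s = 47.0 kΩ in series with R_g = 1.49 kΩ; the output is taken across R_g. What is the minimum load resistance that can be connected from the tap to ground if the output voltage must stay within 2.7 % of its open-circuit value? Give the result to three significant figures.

R_L(min) ≈ 52.0 kΩ

Output resistance R_th = R_s‖R_g = (47.0 × 1.49)/48.49 = 1.444 kΩ.
The fractional drop is R_th/(R_th + R_L); requiring this ≤ 0.0270 gives R_L ≥ R_th(1/0.0270 − 1) = 1.444 × 36.04 = 52.0 kΩ.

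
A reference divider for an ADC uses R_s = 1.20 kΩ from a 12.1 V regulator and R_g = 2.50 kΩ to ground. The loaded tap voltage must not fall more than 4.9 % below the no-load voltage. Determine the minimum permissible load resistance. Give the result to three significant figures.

R_L(min) ≈ 15.7 kΩ

Output resistance R_th = R_s‖R_g = (1200 × 2500)/3700 = 810.8 Ω.
The fractional drop is R_th/(R_th + R_L); requiring this ≤ 0.0490 gives R_L ≥ R_th(1/0.0490 − 1) = 810.8 × 19.41 = 15.7 kΩ.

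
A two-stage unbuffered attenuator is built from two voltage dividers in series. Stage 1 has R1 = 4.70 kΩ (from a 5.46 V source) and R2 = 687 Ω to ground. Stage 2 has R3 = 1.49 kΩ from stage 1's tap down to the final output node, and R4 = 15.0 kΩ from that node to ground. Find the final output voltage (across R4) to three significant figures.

V_out ≈ 0.611 V

Stage 2 presents R3+R4 = 16490 Ω as a load on stage 1's tap.
Stage 1's lower leg becomes R2‖(R3+R4) = 659.5 Ω, so V_mid = 5.46 × 659.5/5360 = 0.6719 V.
Stage 2 is itself unloaded: V_out = V_mid × R4/(R3+R4) = 0.6719 × 15000/16490 = 0.611 V.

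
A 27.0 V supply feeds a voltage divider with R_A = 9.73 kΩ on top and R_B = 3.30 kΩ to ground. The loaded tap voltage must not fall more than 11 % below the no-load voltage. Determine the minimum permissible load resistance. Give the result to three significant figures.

R_L(min) ≈ 19.9 kΩ

Output resistance R_th = R_A‖R_B = (9.73 × 3.30)/13.03 = 2.464 kΩ.
The fractional drop is R_th/(R_th + R_L); requiring this ≤ 0.110 gives R_L ≥ R_th(1/0.110 − 1) = 2.464 × 8.091 = 19.9 kΩ.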